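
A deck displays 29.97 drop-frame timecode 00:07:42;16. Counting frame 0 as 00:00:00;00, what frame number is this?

As if non-drop at 30 labels/s: (0 × 3600 + 7 × 60 + 42) × 30 + 16 = 13876.
Minute boundaries passed: 7; those not divisible by 10: 7 − 0 = 7; dropped labels = 2 × 7 = 14.
Actual frame index = 13876 − 14 = 13862.

13862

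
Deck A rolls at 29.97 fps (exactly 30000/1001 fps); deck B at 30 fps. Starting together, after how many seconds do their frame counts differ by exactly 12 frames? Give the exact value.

400.4 seconds

The gap grows by |30 − 30000/1001| = 30/1001 frames per second.
Time for a 12-frame gap: 12 ÷ (30/1001) = 400.4 s.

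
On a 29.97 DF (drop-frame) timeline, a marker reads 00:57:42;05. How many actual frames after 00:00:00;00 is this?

As if non-drop at 30 labels/s: (0 × 3600 + 57 × 60 + 42) × 30 + 5 = 103865.
Minute boundaries passed: 57; those not divisible by 10: 57 − 5 = 52; dropped labels = 2 × 52 = 104.
Actual frame index = 103865 − 104 = 103761.

103761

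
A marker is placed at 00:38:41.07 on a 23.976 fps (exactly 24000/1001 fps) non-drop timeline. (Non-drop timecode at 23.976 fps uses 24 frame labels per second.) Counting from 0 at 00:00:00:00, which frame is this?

Total seconds to the label: (0 × 3600 + 38 × 60 + 41) = 2321.
Frame index = 2321 × 24 + 7 = 55711.

55711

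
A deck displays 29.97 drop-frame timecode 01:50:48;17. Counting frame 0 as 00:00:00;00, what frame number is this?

As if non-drop at 30 labels/s: (1 × 3600 + 50 × 60 + 48) × 30 + 17 = 199457.
Minute boundaries passed: 110; those not divisible by 10: 110 − 11 = 99; dropped labels = 2 × 99 = 198.
Actual frame index = 199457 − 198 = 199259.

199259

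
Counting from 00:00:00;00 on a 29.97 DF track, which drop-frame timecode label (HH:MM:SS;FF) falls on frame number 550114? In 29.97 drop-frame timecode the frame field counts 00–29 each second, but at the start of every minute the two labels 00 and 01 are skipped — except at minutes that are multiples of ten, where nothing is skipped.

Ten DF minutes hold 17982 frames, so frame 550114 lies in block 30 (frames 539460–557441) with 10654 frames into that block.
The block's first minute is 1800 frames and the rest 1798 each; 10654 frames reaches minute 5, so 30 × 18 + 5 × 2 = 550 labels have been skipped so far.
Adding those back, label number 550114 + 550 = 550664 at 30 labels/s is 18355 s + 14 f = 5 h 5 min 55 s frame 14, i.e. 05:05:55;14.

05:05:55;14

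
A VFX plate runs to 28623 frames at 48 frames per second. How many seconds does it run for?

Running time = 28623 / (48) = 596.3125 s.

596.3125 seconds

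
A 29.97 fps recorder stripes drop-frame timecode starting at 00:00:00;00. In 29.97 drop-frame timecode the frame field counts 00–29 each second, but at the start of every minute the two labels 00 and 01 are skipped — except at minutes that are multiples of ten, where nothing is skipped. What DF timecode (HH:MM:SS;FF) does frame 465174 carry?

Each 10-minute DF block holds 10 × 60 × 30 − 9 × 2 = 17982 frames. 465174 ÷ 17982 → 25 full blocks, remainder 15624.
Within the partial block the first minute is 1800 frames and each further minute 1798, so 8 further minute boundaries passed. Total skipped labels = 18 × 25 + 2 × 8 = 466.
Non-drop label index = 465174 + 466 = 465640; at 30 labels/s that is 04:18:41:10, i.e. DF 04:18:41;10.

04:18:41;10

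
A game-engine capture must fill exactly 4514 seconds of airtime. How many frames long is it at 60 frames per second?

270840 frames

Frames = 4514 × 60 = 270840.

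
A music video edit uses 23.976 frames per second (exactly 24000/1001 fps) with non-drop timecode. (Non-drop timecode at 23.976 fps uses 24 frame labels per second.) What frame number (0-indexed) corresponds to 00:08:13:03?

Total seconds to the label: (0 × 3600 + 8 × 60 + 13) = 493.
Frame index = 493 × 24 + 3 = 11835.

frame 11835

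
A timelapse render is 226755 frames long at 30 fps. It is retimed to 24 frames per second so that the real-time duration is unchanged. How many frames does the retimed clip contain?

Target frames = source frames × (target rate / source rate) = 226755 × (24)/(30) = 226755 × 4/5 = 181404.

181404 frames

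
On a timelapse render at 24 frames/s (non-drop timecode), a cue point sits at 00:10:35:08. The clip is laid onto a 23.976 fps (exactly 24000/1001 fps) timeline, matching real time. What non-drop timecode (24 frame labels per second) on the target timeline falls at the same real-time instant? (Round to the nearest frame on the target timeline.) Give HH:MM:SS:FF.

Source frame index: (0×3600 + 10×60 + 35) × 24 + 8 = 15248.
Real time: 15248 / (24) = 1906/3 s.
Target frame: (1906/3) × (24000/1001) = 15248000/1001 ≈ 15232.767 → 15233.
At 24 labels/s: frame 15233 → 00:10:34:17.

00:10:34:17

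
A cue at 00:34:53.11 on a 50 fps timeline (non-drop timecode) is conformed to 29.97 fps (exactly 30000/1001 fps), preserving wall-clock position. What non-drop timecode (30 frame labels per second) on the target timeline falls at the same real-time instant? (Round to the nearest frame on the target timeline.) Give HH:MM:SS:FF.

Source frame index: (0×3600 + 34×60 + 53) × 50 + 11 = 104661.
Real time: 104661 / (50) = 104661/50 s.
Target frame: (104661/50) × (30000/1001) = 62796600/1001 ≈ 62733.866 → 62734.
At 30 labels/s: frame 62734 → 00:34:51:04.

00:34:51:04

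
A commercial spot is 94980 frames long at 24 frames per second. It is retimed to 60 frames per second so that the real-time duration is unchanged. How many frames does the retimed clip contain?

Target frames = source frames × (target rate / source rate) = 94980 × (60)/(24) = 94980 × 5/2 = 237450.

237450 frames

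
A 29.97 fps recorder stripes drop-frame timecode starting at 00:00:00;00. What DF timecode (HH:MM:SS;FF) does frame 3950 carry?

00:02:11;24

Ten DF minutes hold 17982 frames, so frame 3950 lies in block 0 (frames 0–17981) with 3950 frames into that block.
The block's first minute is 1800 frames and the rest 1798 each; 3950 frames reaches minute 2, so 0 × 18 + 2 × 2 = 4 labels have been skipped so far.
Adding those back, label number 3950 + 4 = 3954 at 30 labels/s is 131 s + 24 f = 0 h 2 min 11 s frame 24, i.e. 00:02:11;24.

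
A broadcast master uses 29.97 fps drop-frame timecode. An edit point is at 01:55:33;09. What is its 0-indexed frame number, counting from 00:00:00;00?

As if non-drop at 30 labels/s: (1 × 3600 + 55 × 60 + 33) × 30 + 9 = 207999.
Minute boundaries passed: 115; those not divisible by 10: 115 − 11 = 104; dropped labels = 2 × 104 = 208.
Actual frame index = 207999 − 208 = 207791.

207791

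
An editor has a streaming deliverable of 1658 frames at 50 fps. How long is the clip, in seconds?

33.16 seconds

Running time = 1658 / (50) = 33.16 s.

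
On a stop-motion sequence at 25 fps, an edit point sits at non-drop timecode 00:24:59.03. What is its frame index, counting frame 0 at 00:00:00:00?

Total seconds to the label: (0 × 3600 + 24 × 60 + 59) = 1499.
Frame index = 1499 × 25 + 3 = 37478.

frame 37478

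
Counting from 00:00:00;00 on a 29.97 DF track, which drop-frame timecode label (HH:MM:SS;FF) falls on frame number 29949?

00:16:39;09

Ten DF minutes hold 17982 frames, so frame 29949 lies in block 1 (frames 17982–35963) with 11967 frames into that block.
The block's first minute is 1800 frames and the rest 1798 each; 11967 frames reaches minute 6, so 1 × 18 + 6 × 2 = 30 labels have been skipped so far.
Adding those back, label number 29949 + 30 = 29979 at 30 labels/s is 999 s + 9 f = 0 h 16 min 39 s frame 9, i.e. 00:16:39;09.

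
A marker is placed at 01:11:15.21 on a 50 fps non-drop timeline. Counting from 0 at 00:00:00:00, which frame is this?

Total seconds to the label: (1 × 3600 + 11 × 60 + 15) = 4275.
Frame index = 4275 × 50 + 21 = 213771.

213771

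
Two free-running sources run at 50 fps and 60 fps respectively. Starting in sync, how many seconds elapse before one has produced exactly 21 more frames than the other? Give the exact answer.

The gap grows by |60 − 50| = 10 frames per second.
Time for a 21-frame gap: 21 ÷ (10) = 2.1 s.

2.1 seconds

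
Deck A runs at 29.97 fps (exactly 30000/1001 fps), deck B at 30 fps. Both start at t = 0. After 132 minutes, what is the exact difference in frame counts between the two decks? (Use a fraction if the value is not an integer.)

21600/91 frames

132 min = 7920 s.
A emits 30000/1001 × 7920 = 21600000/91 frames; B emits 30 × 7920 = 237600.
Difference = 21600/91 frames (≈ 237.3626); B is ahead of A.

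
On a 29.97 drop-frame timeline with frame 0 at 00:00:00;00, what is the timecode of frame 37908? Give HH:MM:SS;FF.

Each 10-minute DF block holds 10 × 60 × 30 − 9 × 2 = 17982 frames. 37908 ÷ 17982 → 2 full blocks, remainder 1944.
Within the partial block the first minute is 1800 frames and each further minute 1798, so 1 further minute boundary passed. Total skipped labels = 18 × 2 + 2 × 1 = 38.
Non-drop label index = 37908 + 38 = 37946; at 30 labels/s that is 00:21:04:26, i.e. DF 00:21:04;26.

00:21:04;26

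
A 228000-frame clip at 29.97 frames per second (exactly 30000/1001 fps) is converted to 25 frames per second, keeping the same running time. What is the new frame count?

Target frames = source frames × (target rate / source rate) = 228000 × (25)/(30000/1001) = 228000 × 1001/1200 = 190190.

190190 frames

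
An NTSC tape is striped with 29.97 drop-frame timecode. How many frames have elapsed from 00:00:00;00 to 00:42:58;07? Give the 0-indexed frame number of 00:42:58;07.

77271

Complete 10-minute blocks: 4, each 17982 frames → 71928.
Remaining 2 whole minutes in the current block: 1800 + 1 × 1798 = 3598 frames.
Within the current minute: 58 × 30 + 7 − 2 = 1745 (labels ;00/;01 skipped at this minute). Total = 71928 + 3598 + 1745 = 77271.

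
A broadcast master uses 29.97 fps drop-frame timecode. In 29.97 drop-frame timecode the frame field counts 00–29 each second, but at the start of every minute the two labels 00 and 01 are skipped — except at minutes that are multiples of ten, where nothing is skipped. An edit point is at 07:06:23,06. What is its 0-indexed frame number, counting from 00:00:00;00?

Complete 10-minute blocks: 42, each 17982 frames → 755244.
Remaining 6 whole minutes in the current block: 1800 + 5 × 1798 = 10790 frames.
Within the current minute: 23 × 30 + 6 − 2 = 694 (labels ;00/;01 skipped at this minute). Total = 755244 + 10790 + 694 = 766728.

766728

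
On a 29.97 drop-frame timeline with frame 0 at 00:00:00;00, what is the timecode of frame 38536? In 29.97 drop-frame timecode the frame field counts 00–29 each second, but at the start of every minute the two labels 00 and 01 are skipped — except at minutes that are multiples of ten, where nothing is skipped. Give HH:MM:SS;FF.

00:21:25;24

Each 10-minute DF block holds 10 × 60 × 30 − 9 × 2 = 17982 frames. 38536 ÷ 17982 → 2 full blocks, remainder 2572.
Within the partial block the first minute is 1800 frames and each further minute 1798, so 1 further minute boundary passed. Total skipped labels = 18 × 2 + 2 × 1 = 38.
Non-drop label index = 38536 + 38 = 38574; at 30 labels/s that is 00:21:25:24, i.e. DF 00:21:25;24.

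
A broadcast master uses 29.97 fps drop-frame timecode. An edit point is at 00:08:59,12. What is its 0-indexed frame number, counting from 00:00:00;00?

16166

As if non-drop at 30 labels/s: (0 × 3600 + 8 × 60 + 59) × 30 + 12 = 16182.
Minute boundaries passed: 8; those not divisible by 10: 8 − 0 = 8; dropped labels = 2 × 8 = 16.
Actual frame index = 16182 − 16 = 16166.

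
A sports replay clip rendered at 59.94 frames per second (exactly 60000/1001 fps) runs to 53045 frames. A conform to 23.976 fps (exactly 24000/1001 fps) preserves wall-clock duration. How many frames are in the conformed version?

21218 frames

Target frames = source frames × (target rate / source rate) = 53045 × (24000/1001)/(60000/1001) = 53045 × 2/5 = 21218.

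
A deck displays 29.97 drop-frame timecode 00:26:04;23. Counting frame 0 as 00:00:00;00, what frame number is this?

46895

As if non-drop at 30 labels/s: (0 × 3600 + 26 × 60 + 4) × 30 + 23 = 46943.
Minute boundaries passed: 26; those not divisible by 10: 26 − 2 = 24; dropped labels = 2 × 24 = 48.
Actual frame index = 46943 − 48 = 46895.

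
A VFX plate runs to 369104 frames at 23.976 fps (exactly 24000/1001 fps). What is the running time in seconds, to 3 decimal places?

Running time = 369104 × 1001/24000 = 23092069/1500 s ≈ 15394.713 s.

15394.713 seconds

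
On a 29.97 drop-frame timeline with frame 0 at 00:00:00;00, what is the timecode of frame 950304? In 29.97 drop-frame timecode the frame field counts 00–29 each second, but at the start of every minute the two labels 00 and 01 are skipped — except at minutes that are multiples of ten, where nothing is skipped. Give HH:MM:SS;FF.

08:48:28;16

Each 10-minute DF block holds 10 × 60 × 30 − 9 × 2 = 17982 frames. 950304 ÷ 17982 → 52 full blocks, remainder 15240.
Within the partial block the first minute is 1800 frames and each further minute 1798, so 8 further minute boundaries passed. Total skipped labels = 18 × 52 + 2 × 8 = 952.
Non-drop label index = 950304 + 952 = 951256; at 30 labels/s that is 08:48:28:16, i.e. DF 08:48:28;16.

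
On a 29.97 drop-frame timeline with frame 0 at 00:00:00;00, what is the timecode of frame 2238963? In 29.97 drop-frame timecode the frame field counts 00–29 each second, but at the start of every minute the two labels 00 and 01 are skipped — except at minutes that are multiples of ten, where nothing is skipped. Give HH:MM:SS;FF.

Ten DF minutes hold 17982 frames, so frame 2238963 lies in block 124 (frames 2229768–2247749) with 9195 frames into that block.
The block's first minute is 1800 frames and the rest 1798 each; 9195 frames reaches minute 5, so 124 × 18 + 5 × 2 = 2242 labels have been skipped so far.
Adding those back, label number 2238963 + 2242 = 2241205 at 30 labels/s is 74706 s + 25 f = 20 h 45 min 6 s frame 25, i.e. 20:45:06;25.

20:45:06;25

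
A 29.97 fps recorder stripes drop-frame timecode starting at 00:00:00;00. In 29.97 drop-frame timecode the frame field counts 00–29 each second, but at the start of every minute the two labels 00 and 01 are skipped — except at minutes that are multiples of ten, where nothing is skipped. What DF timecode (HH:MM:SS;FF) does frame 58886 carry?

Ten DF minutes hold 17982 frames, so frame 58886 lies in block 3 (frames 53946–71927) with 4940 frames into that block.
The block's first minute is 1800 frames and the rest 1798 each; 4940 frames reaches minute 2, so 3 × 18 + 2 × 2 = 58 labels have been skipped so far.
Adding those back, label number 58886 + 58 = 58944 at 30 labels/s is 1964 s + 24 f = 0 h 32 min 44 s frame 24, i.e. 00:32:44;24.

00:32:44;24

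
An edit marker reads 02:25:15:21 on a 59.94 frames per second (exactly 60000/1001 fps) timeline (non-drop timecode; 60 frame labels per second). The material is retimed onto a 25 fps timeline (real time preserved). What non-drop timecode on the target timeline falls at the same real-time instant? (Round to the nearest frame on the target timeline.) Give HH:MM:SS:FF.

02:25:24:02

Source frame index: (2×3600 + 25×60 + 15) × 60 + 21 = 522921.
Real time: 522921 / (60000/1001) = 174481307/20000 s.
Target frame: (174481307/20000) × (25) = 174481307/800 ≈ 218101.634 → 218102.
At 25 labels/s: frame 218102 → 02:25:24:02.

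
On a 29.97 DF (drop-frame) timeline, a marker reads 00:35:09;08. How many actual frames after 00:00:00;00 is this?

63214

As if non-drop at 30 labels/s: (0 × 3600 + 35 × 60 + 9) × 30 + 8 = 63278.
Minute boundaries passed: 35; those not divisible by 10: 35 − 3 = 32; dropped labels = 2 × 32 = 64.
Actual frame index = 63278 − 64 = 63214.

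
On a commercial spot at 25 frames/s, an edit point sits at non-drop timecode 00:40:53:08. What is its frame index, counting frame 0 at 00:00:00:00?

frame 61333

Total seconds to the label: (0 × 3600 + 40 × 60 + 53) = 2453.
Frame index = 2453 × 25 + 8 = 61333.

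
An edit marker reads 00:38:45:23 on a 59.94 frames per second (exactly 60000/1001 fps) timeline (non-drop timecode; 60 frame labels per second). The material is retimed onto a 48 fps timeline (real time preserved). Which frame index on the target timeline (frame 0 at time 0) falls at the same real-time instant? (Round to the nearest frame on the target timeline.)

frame 111730

Source frame index: (0×3600 + 38×60 + 45) × 60 + 23 = 139523.
Real time: 139523 / (60000/1001) = 139662523/60000 s.
Target frame: (139662523/60000) × (48) = 139662523/1250 ≈ 111730.018 → 111730.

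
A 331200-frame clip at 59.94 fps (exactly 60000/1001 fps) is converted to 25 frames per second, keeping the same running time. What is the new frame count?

Target frames = source frames × (target rate / source rate) = 331200 × (25)/(60000/1001) = 331200 × 1001/2400 = 138138.

138138 frames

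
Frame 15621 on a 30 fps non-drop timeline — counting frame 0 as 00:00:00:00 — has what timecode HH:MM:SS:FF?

00:08:40:21

15621 ÷ 30 = 520 full seconds, remainder 21 frames.
520 s = 0 h 8 min 40 s.
Timecode: 00:08:40:21.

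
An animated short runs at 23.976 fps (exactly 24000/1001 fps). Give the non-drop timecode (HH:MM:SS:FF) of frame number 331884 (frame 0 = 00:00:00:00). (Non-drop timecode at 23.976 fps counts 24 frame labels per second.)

331884 ÷ 24 = 13828 full seconds, remainder 12 frames.
13828 s = 3 h 50 min 28 s.
Timecode: 03:50:28:12.

03:50:28:12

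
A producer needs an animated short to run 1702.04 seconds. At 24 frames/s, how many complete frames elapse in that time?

Frames = 1702.04 × 24 = 1021224/25 ≈ 40848.9600.
Complete frames: 40848.

40848 frames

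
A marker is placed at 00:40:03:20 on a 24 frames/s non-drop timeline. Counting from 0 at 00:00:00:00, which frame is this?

Total seconds to the label: (0 × 3600 + 40 × 60 + 3) = 2403.
Frame index = 2403 × 24 + 20 = 57692.

frame 57692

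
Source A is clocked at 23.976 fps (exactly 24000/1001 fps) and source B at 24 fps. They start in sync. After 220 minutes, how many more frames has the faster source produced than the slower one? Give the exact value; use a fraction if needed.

220 min = 13200 s.
A emits 24000/1001 × 13200 = 28800000/91 frames; B emits 24 × 13200 = 316800.
Difference = 28800/91 frames (≈ 316.4835); B is ahead of A.

28800/91 frames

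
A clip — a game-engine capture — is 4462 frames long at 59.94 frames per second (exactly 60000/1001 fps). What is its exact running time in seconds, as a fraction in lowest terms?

2233231/30000 seconds

Running time = 4462 ÷ (60000/1001) = 4462 × 1001/60000 = 2233231/30000 s.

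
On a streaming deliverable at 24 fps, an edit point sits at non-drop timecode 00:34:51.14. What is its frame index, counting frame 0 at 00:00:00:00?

Total seconds to the label: (0 × 3600 + 34 × 60 + 51) = 2091.
Frame index = 2091 × 24 + 14 = 50198.

50198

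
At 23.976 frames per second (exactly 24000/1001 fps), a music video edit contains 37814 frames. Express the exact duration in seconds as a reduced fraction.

18925907/12000 seconds

Running time = 37814 ÷ (24000/1001) = 37814 × 1001/24000 = 18925907/12000 s.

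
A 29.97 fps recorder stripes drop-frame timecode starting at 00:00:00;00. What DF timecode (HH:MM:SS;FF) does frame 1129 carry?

Each 10-minute DF block holds 10 × 60 × 30 − 9 × 2 = 17982 frames. 1129 ÷ 17982 → 0 full blocks, remainder 1129.
Within the partial block the first minute is 1800 frames and each further minute 1798, so 0 further minute boundaries passed. Total skipped labels = 18 × 0 + 2 × 0 = 0.
Non-drop label index = 1129 + 0 = 1129; at 30 labels/s that is 00:00:37:19, i.e. DF 00:00:37;19.

00:00:37;19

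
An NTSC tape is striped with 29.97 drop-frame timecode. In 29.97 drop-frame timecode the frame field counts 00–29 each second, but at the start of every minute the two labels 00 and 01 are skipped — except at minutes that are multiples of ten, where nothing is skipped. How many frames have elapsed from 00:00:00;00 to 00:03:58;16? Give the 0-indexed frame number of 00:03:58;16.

7150

As if non-drop at 30 labels/s: (0 × 3600 + 3 × 60 + 58) × 30 + 16 = 7156.
Minute boundaries passed: 3; those not divisible by 10: 3 − 0 = 3; dropped labels = 2 × 3 = 6.
Actual frame index = 7156 − 6 = 7150.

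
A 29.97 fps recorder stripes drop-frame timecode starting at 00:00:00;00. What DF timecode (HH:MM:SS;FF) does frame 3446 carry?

00:01:54;28

Each 10-minute DF block holds 10 × 60 × 30 − 9 × 2 = 17982 frames. 3446 ÷ 17982 → 0 full blocks, remainder 3446.
Within the partial block the first minute is 1800 frames and each further minute 1798, so 1 further minute boundary passed. Total skipped labels = 18 × 0 + 2 × 1 = 2.
Non-drop label index = 3446 + 2 = 3448; at 30 labels/s that is 00:01:54:28, i.e. DF 00:01:54;28.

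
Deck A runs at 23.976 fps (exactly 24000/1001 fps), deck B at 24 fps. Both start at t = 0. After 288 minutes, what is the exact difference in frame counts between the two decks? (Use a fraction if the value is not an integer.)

414720/1001 frames

288 min = 17280 s.
A emits 24000/1001 × 17280 = 414720000/1001 frames; B emits 24 × 17280 = 414720.
Difference = 414720/1001 frames (≈ 414.3057); B is ahead of A.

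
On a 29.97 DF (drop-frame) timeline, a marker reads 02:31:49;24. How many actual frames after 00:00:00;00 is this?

273022

As if non-drop at 30 labels/s: (2 × 3600 + 31 × 60 + 49) × 30 + 24 = 273294.
Minute boundaries passed: 151; those not divisible by 10: 151 − 15 = 136; dropped labels = 2 × 136 = 272.
Actual frame index = 273294 − 272 = 273022.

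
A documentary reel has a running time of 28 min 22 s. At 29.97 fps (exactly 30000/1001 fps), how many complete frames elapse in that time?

51008 frames

28 min 22 s = 1702 s.
Frames = 1702 × 30000/1001 = 51060000/1001 ≈ 51008.9910.
Complete frames: 51008.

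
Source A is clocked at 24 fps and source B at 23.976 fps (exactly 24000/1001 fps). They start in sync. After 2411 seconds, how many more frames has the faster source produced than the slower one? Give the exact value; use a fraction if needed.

A emits 24 × 2411 = 57864 frames; B emits 24000/1001 × 2411 = 57864000/1001.
Difference = 57864/1001 frames (≈ 57.8062); B is behind A.

57864/1001 frames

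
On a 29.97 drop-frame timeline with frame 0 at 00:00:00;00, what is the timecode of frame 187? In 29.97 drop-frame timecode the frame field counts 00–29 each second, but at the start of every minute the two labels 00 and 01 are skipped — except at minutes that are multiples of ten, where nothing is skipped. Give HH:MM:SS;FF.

00:00:06;07

Each 10-minute DF block holds 10 × 60 × 30 − 9 × 2 = 17982 frames. 187 ÷ 17982 → 0 full blocks, remainder 187.
Within the partial block the first minute is 1800 frames and each further minute 1798, so 0 further minute boundaries passed. Total skipped labels = 18 × 0 + 2 × 0 = 0.
Non-drop label index = 187 + 0 = 187; at 30 labels/s that is 00:00:06:07, i.e. DF 00:00:06;07.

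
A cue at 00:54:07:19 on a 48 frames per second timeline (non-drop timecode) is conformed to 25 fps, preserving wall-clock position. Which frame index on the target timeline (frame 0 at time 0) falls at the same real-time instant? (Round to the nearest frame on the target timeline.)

frame 81185

Source frame index: (0×3600 + 54×60 + 7) × 48 + 19 = 155875.
Real time: 155875 / (48) = 155875/48 s.
Target frame: (155875/48) × (25) = 3896875/48 ≈ 81184.896 → 81185.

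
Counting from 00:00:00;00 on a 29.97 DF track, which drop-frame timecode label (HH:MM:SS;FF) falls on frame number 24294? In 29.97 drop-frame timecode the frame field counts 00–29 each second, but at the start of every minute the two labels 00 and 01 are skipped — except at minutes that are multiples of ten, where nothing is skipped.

Ten DF minutes hold 17982 frames, so frame 24294 lies in block 1 (frames 17982–35963) with 6312 frames into that block.
The block's first minute is 1800 frames and the rest 1798 each; 6312 frames reaches minute 3, so 1 × 18 + 3 × 2 = 24 labels have been skipped so far.
Adding those back, label number 24294 + 24 = 24318 at 30 labels/s is 810 s + 18 f = 0 h 13 min 30 s frame 18, i.e. 00:13:30;18.

00:13:30;18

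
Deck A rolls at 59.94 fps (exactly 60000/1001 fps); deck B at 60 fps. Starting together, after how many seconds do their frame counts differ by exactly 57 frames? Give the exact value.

The gap grows by |60 − 60000/1001| = 60/1001 frames per second.
Time for a 57-frame gap: 57 ÷ (60/1001) = 950.95 s.

950.95 seconds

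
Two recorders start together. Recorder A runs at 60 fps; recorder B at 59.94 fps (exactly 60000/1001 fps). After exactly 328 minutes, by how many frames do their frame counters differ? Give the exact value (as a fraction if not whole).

328 min = 19680 s.
A emits 60 × 19680 = 1180800 frames; B emits 60000/1001 × 19680 = 1180800000/1001.
Difference = 1180800/1001 frames (≈ 1179.6204); B is behind A.

1180800/1001 frames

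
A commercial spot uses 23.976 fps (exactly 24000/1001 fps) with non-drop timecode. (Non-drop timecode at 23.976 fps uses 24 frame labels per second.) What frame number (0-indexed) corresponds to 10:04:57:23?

Total seconds to the label: (10 × 3600 + 4 × 60 + 57) = 36297.
Frame index = 36297 × 24 + 23 = 871151.

frame 871151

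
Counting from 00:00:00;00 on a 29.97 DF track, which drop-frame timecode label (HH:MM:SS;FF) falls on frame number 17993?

Each 10-minute DF block holds 10 × 60 × 30 − 9 × 2 = 17982 frames. 17993 ÷ 17982 → 1 full block, remainder 11.
Within the partial block the first minute is 1800 frames and each further minute 1798, so 0 further minute boundaries passed. Total skipped labels = 18 × 1 + 2 × 0 = 18.
Non-drop label index = 17993 + 18 = 18011; at 30 labels/s that is 00:10:00:11, i.e. DF 00:10:00;11.

00:10:00;11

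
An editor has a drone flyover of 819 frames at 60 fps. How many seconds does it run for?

13.65 seconds

Running time = 819 / (60) = 13.65 s.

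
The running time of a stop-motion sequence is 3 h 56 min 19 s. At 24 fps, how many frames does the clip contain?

340296 frames

3 h 56 min 19 s = 14179 s.
Frames = 14179 × 24 = 340296.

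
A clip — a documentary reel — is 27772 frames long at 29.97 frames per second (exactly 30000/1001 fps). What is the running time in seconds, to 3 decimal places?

926.659 seconds

Running time = 27772 × 1001/30000 = 6949943/7500 s ≈ 926.659 s.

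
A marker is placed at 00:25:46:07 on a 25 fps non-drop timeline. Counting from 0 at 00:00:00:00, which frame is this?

38657

Total seconds to the label: (0 × 3600 + 25 × 60 + 46) = 1546.
Frame index = 1546 × 25 + 7 = 38657.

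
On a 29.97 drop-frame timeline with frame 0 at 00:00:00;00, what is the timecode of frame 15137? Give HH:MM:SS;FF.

00:08:25;03

Ten DF minutes hold 17982 frames, so frame 15137 lies in block 0 (frames 0–17981) with 15137 frames into that block.
The block's first minute is 1800 frames and the rest 1798 each; 15137 frames reaches minute 8, so 0 × 18 + 8 × 2 = 16 labels have been skipped so far.
Adding those back, label number 15137 + 16 = 15153 at 30 labels/s is 505 s + 3 f = 0 h 8 min 25 s frame 3, i.e. 00:08:25;03.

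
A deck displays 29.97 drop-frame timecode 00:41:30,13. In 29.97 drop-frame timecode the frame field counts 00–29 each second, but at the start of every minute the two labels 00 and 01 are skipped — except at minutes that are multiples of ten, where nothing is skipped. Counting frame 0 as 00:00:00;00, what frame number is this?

Complete 10-minute blocks: 4, each 17982 frames → 71928.
Remaining 1 whole minute in the current block: 1800 + 0 × 1798 = 1800 frames.
Within the current minute: 30 × 30 + 13 − 2 = 911 (labels ;00/;01 skipped at this minute). Total = 71928 + 1800 + 911 = 74639.

74639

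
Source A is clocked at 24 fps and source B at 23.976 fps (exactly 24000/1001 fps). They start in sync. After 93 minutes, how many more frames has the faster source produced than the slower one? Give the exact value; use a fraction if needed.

133920/1001 frames

93 min = 5580 s.
A emits 24 × 5580 = 133920 frames; B emits 24000/1001 × 5580 = 133920000/1001.
Difference = 133920/1001 frames (≈ 133.7862); B is behind A.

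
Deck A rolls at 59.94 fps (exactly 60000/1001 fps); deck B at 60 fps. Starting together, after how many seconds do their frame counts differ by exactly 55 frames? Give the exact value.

11011/12 seconds

The gap grows by |60 − 60000/1001| = 60/1001 frames per second.
Time for a 55-frame gap: 55 ÷ (60/1001) = 11011/12 s.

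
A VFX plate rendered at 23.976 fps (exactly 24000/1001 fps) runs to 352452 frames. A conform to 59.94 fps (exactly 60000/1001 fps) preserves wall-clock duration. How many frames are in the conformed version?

881130 frames

Target frames = source frames × (target rate / source rate) = 352452 × (60000/1001)/(24000/1001) = 352452 × 5/2 = 881130.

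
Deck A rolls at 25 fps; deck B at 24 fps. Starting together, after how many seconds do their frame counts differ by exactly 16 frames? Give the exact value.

The gap grows by |24 − 25| = 1 frame per second.
Time for a 16-frame gap: 16 ÷ (1) = 16 s.

16 seconds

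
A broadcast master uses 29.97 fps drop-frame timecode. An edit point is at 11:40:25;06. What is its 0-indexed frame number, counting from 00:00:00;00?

1259496

As if non-drop at 30 labels/s: (11 × 3600 + 40 × 60 + 25) × 30 + 6 = 1260756.
Minute boundaries passed: 700; those not divisible by 10: 700 − 70 = 630; dropped labels = 2 × 630 = 1260.
Actual frame index = 1260756 − 1260 = 1259496.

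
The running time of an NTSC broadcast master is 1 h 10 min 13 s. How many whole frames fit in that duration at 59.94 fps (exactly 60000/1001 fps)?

1 h 10 min 13 s = 4213 s.
Frames = 4213 × 60000/1001 = 22980000/91 ≈ 252527.4725.
Complete frames: 252527.

252527 frames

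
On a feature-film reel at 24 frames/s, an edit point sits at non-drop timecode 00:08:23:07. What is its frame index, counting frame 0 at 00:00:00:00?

12079

Total seconds to the label: (0 × 3600 + 8 × 60 + 23) = 503.
Frame index = 503 × 24 + 7 = 12079.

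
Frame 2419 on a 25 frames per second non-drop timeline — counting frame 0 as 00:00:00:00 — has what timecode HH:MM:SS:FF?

2419 ÷ 25 = 96 full seconds, remainder 19 frames.
96 s = 0 h 1 min 36 s.
Timecode: 00:01:36:19.

00:01:36:19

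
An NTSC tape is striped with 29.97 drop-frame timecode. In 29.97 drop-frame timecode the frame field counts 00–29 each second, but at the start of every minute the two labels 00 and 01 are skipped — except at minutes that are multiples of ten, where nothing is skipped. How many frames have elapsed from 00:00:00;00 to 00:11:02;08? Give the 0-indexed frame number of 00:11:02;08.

19848

Complete 10-minute blocks: 1, each 17982 frames → 17982.
Remaining 1 whole minute in the current block: 1800 + 0 × 1798 = 1800 frames.
Within the current minute: 2 × 30 + 8 − 2 = 66 (labels ;00/;01 skipped at this minute). Total = 17982 + 1800 + 66 = 19848.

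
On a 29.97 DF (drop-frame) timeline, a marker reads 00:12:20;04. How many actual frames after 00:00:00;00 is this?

22182

Complete 10-minute blocks: 1, each 17982 frames → 17982.
Remaining 2 whole minutes in the current block: 1800 + 1 × 1798 = 3598 frames.
Within the current minute: 20 × 30 + 4 − 2 = 602 (labels ;00/;01 skipped at this minute). Total = 17982 + 3598 + 602 = 22182.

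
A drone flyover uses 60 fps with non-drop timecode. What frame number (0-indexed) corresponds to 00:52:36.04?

189364

Total seconds to the label: (0 × 3600 + 52 × 60 + 36) = 3156.
Frame index = 3156 × 60 + 4 = 189364.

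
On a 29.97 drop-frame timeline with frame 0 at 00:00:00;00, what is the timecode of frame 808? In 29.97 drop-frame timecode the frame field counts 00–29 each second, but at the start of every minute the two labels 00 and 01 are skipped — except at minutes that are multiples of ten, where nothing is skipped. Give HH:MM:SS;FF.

Ten DF minutes hold 17982 frames, so frame 808 lies in block 0 (frames 0–17981) with 808 frames into that block.
The block's first minute is 1800 frames and the rest 1798 each; 808 frames reaches minute 0, so 0 × 18 + 0 × 2 = 0 labels have been skipped so far.
Adding those back, label number 808 + 0 = 808 at 30 labels/s is 26 s + 28 f = 0 h 0 min 26 s frame 28, i.e. 00:00:26;28.

00:00:26;28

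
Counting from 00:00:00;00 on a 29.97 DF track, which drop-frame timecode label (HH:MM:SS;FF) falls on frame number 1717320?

15:55:01;10

Ten DF minutes hold 17982 frames, so frame 1717320 lies in block 95 (frames 1708290–1726271) with 9030 frames into that block.
The block's first minute is 1800 frames and the rest 1798 each; 9030 frames reaches minute 5, so 95 × 18 + 5 × 2 = 1720 labels have been skipped so far.
Adding those back, label number 1717320 + 1720 = 1719040 at 30 labels/s is 57301 s + 10 f = 15 h 55 min 1 s frame 10, i.e. 15:55:01;10.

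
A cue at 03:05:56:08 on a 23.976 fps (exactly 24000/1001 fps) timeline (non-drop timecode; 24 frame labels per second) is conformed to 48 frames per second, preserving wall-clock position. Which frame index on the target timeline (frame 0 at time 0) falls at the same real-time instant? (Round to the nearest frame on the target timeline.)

Source frame index: (3×3600 + 5×60 + 56) × 24 + 8 = 267752.
Real time: 267752 / (24000/1001) = 33502469/3000 s.
Target frame: (33502469/3000) × (48) = 67004938/125 ≈ 536039.504 → 536040.

frame 536040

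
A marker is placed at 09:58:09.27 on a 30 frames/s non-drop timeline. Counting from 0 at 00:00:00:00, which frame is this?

1076697

Total seconds to the label: (9 × 3600 + 58 × 60 + 9) = 35889.
Frame index = 35889 × 30 + 27 = 1076697.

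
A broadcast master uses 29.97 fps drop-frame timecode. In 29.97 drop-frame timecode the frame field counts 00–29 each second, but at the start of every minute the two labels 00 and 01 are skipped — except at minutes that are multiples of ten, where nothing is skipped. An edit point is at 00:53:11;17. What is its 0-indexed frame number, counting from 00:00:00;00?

Complete 10-minute blocks: 5, each 17982 frames → 89910.
Remaining 3 whole minutes in the current block: 1800 + 2 × 1798 = 5396 frames.
Within the current minute: 11 × 30 + 17 − 2 = 345 (labels ;00/;01 skipped at this minute). Total = 89910 + 5396 + 345 = 95651.

95651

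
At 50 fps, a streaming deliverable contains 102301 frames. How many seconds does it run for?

2046.02 seconds

Running time = 102301 / (50) = 2046.02 s.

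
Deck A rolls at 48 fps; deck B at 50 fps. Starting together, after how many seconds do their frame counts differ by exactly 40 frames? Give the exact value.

20 seconds

The gap grows by |50 − 48| = 2 frames per second.
Time for a 40-frame gap: 40 ÷ (2) = 20 s.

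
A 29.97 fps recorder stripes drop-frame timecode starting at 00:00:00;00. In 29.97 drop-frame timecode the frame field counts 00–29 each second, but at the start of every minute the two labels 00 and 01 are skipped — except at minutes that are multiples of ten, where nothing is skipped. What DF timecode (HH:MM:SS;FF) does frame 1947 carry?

00:01:04;29

Each 10-minute DF block holds 10 × 60 × 30 − 9 × 2 = 17982 frames. 1947 ÷ 17982 → 0 full blocks, remainder 1947.
Within the partial block the first minute is 1800 frames and each further minute 1798, so 1 further minute boundary passed. Total skipped labels = 18 × 0 + 2 × 1 = 2.
Non-drop label index = 1947 + 2 = 1949; at 30 labels/s that is 00:01:04:29, i.e. DF 00:01:04;29.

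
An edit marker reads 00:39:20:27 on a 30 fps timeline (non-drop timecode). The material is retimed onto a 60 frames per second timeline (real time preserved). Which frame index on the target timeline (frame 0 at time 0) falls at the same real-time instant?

Source frame index: (0×3600 + 39×60 + 20) × 30 + 27 = 70827.
Real time: 70827 / (30) = 23609/10 s.
Target frame: (23609/10) × (60) = 141654.

frame 141654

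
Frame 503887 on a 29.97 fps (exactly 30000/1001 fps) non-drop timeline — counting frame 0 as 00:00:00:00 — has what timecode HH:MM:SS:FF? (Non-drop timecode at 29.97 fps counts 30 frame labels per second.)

04:39:56:07

503887 ÷ 30 = 16796 full seconds, remainder 7 frames.
16796 s = 4 h 39 min 56 s.
Timecode: 04:39:56:07.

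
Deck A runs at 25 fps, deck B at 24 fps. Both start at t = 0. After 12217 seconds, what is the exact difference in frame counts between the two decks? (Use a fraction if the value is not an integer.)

12217 frames

A emits 25 × 12217 = 305425 frames; B emits 24 × 12217 = 293208.
Difference = 12217 frames; B is behind A.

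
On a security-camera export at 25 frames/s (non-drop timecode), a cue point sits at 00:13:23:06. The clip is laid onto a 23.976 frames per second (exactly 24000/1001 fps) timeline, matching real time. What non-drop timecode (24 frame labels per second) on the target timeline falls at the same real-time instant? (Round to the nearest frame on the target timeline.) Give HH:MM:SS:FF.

00:13:22:11

Source frame index: (0×3600 + 13×60 + 23) × 25 + 6 = 20081.
Real time: 20081 / (25) = 20081/25 s.
Target frame: (20081/25) × (24000/1001) = 19277760/1001 ≈ 19258.501 → 19259.
At 24 labels/s: frame 19259 → 00:13:22:11.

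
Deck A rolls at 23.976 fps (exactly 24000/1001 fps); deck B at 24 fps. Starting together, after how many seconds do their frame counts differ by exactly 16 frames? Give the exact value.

2002/3 seconds

The gap grows by |24 − 24000/1001| = 24/1001 frames per second.
Time for a 16-frame gap: 16 ÷ (24/1001) = 2002/3 s.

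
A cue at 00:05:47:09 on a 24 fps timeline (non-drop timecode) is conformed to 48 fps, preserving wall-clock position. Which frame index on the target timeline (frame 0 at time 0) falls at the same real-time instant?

frame 16674

Source frame index: (0×3600 + 5×60 + 47) × 24 + 9 = 8337.
Real time: 8337 / (24) = 2779/8 s.
Target frame: (2779/8) × (48) = 16674.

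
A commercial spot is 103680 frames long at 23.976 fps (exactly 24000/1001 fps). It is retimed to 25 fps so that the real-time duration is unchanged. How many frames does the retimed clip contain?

108108 frames

Target frames = source frames × (target rate / source rate) = 103680 × (25)/(24000/1001) = 103680 × 1001/960 = 108108.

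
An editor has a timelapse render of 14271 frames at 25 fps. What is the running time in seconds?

570.84 seconds

Running time = 14271 / (25) = 570.84 s.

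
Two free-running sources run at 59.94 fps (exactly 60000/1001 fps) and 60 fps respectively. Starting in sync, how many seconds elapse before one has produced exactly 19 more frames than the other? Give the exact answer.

The gap grows by |60 − 60000/1001| = 60/1001 frames per second.
Time for a 19-frame gap: 19 ÷ (60/1001) = 19019/60 s.

19019/60 seconds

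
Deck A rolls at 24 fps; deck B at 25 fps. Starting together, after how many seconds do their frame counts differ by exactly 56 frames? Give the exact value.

56 seconds

The gap grows by |25 − 24| = 1 frame per second.
Time for a 56-frame gap: 56 ÷ (1) = 56 s.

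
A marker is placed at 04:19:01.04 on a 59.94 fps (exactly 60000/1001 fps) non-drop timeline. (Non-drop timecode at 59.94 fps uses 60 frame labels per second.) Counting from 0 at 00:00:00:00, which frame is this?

Total seconds to the label: (4 × 3600 + 19 × 60 + 1) = 15541.
Frame index = 15541 × 60 + 4 = 932464.

frame 932464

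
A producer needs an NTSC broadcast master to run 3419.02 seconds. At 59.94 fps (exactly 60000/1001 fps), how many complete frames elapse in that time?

Frames = 3419.02 × 60000/1001 = 18649200/91 ≈ 204936.2637.
Complete frames: 204936.

204936 frames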